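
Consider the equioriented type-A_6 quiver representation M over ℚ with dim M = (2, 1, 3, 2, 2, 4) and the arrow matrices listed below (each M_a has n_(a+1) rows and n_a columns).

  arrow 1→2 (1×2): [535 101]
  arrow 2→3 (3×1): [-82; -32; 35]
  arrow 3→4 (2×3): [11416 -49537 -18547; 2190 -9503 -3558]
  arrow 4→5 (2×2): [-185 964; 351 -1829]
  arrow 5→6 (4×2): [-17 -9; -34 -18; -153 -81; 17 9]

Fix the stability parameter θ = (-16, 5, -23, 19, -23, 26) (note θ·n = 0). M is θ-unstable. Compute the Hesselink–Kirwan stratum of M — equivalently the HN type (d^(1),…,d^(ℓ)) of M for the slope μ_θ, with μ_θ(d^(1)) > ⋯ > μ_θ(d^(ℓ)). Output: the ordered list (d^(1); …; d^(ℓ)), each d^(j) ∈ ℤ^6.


Barcode: M ≅ I[1,1], I[1,5], I[3,3], I[3,6], I[6,6]^3. HN layers by μ_θ (5 steps, strictly decreasing):
  μ^(1)=26; μ^(2)=-2; μ^(3)=-9; μ^(4)=-16; μ^(5)=-23

((0, 0, 0, 0, 0, 4); (0, 0, 0, 2, 2, 0); (0, 1, 1, 0, 0, 0); (2, 0, 0, 0, 0, 0); (0, 0, 2, 0, 0, 0))


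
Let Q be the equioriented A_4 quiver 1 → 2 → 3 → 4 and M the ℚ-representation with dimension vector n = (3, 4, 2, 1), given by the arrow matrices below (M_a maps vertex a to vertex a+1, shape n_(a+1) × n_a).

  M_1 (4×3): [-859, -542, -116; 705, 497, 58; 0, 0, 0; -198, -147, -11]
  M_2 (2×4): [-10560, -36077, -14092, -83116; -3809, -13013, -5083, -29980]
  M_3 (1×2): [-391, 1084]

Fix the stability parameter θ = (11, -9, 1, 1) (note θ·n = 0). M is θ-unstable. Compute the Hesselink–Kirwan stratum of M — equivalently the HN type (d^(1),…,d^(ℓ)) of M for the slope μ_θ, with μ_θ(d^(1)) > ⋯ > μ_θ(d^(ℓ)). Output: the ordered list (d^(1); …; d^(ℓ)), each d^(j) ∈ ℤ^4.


Barcode: M ≅ I[1,2], I[1,3], I[1,4], I[2,2]. HN layers by μ_θ (2 steps, strictly decreasing):
  μ^(1)=1; μ^(2)=-9

((3, 3, 2, 1); (0, 1, 0, 0))


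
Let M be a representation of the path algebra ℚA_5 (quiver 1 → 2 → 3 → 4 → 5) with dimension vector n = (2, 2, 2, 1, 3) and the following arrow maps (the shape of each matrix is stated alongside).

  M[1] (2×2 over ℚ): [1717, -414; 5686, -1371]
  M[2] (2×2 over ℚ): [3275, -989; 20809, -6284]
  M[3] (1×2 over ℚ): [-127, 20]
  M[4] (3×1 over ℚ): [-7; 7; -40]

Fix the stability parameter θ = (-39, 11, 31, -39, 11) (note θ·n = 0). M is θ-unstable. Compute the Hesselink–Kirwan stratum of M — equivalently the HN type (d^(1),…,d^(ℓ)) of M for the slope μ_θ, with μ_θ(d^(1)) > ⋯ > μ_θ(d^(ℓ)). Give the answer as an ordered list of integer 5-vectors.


Barcode: M ≅ I[1,3], I[1,5], I[5,5]^2. HN layers by μ_θ (4 steps, strictly decreasing):
  μ^(1)=31; μ^(2)=11; μ^(3)=1; μ^(4)=-39

((0, 0, 1, 0, 0); (0, 1, 0, 0, 3); (0, 1, 1, 1, 0); (2, 0, 0, 0, 0))


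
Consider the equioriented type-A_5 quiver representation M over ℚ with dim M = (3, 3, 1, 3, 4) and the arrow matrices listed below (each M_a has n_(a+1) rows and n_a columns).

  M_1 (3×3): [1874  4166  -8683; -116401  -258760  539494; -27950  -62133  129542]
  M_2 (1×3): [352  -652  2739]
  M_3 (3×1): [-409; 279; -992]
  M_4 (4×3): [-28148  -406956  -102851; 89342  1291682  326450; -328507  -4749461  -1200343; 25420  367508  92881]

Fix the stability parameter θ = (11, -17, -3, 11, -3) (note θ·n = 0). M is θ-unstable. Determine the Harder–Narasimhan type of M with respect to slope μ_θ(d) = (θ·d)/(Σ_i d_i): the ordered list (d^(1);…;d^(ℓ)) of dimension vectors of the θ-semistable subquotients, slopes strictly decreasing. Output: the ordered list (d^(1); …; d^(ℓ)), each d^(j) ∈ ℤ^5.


Interval decomposition of M: I[1,2]^2, I[1,4], I[4,5]^2, I[5,5]^2.
HN type (ℓ=3): μ^(1)=11; μ^(2)=4; μ^(3)=-3

((0, 0, 0, 1, 0); (0, 0, 0, 2, 2); (3, 3, 1, 0, 2))


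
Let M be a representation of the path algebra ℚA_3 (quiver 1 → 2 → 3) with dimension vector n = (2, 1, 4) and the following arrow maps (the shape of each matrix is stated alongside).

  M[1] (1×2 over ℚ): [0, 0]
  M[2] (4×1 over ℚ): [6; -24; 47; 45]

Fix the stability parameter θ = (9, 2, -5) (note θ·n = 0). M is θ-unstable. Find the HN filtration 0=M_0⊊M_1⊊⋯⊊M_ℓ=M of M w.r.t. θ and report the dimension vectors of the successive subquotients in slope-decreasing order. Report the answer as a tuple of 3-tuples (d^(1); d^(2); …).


Via rank(M_{q-1}∘⋯∘M_p): M ≅ I[1,1]^2, I[2,3], I[3,3]^3.
μ_θ-semistable layers: μ^(1)=9; μ^(2)=-3/2; μ^(3)=-5

((2, 0, 0); (0, 1, 1); (0, 0, 3))


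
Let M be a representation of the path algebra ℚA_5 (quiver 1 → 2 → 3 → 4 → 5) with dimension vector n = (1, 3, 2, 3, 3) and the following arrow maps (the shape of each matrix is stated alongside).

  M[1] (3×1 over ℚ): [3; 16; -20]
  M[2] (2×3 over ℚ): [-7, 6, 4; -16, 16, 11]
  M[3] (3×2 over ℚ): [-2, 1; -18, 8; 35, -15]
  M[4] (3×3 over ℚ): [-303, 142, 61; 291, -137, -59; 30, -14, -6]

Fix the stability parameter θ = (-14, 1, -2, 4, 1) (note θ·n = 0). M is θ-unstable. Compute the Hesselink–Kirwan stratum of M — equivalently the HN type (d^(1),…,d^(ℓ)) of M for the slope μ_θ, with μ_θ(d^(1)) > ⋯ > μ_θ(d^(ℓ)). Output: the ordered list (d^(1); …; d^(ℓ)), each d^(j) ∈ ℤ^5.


Interval decomposition of M: I[1,5], I[2,2], I[2,5], I[4,4], I[5,5].
HN type (ℓ=5): μ^(1)=4; μ^(2)=5/2; μ^(3)=1; μ^(4)=-1/2; μ^(5)=-14

((0, 0, 0, 1, 0); (0, 0, 0, 2, 2); (0, 1, 0, 0, 1); (0, 2, 2, 0, 0); (1, 0, 0, 0, 0))


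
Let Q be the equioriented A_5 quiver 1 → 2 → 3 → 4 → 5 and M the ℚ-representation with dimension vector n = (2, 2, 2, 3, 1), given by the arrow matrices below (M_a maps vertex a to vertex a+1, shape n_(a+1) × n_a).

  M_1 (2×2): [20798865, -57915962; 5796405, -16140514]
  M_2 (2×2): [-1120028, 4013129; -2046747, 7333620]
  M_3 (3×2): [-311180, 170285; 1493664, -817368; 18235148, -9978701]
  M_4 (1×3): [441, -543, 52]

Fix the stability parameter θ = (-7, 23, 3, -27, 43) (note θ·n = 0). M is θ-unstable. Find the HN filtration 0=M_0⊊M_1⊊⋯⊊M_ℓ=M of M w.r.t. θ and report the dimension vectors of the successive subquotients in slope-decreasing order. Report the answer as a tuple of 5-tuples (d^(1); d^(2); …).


Via rank(M_{q-1}∘⋯∘M_p): M ≅ I[1,1], I[1,5], I[2,3], I[4,4]^2.
μ_θ-semistable layers: μ^(1)=43; μ^(2)=13; μ^(3)=-1/3; μ^(4)=-7; μ^(5)=-27

((0, 0, 0, 0, 1); (0, 1, 1, 0, 0); (0, 1, 1, 1, 0); (2, 0, 0, 0, 0); (0, 0, 0, 2, 0))


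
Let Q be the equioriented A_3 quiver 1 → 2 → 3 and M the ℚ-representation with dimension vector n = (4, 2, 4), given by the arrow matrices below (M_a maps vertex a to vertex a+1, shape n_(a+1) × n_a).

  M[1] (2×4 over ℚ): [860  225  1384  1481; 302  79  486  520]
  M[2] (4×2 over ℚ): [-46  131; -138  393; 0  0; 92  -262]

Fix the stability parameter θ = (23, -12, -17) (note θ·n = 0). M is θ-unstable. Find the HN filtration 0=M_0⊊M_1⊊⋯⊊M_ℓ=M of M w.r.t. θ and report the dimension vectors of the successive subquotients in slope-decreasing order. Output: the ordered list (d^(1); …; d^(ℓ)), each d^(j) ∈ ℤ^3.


Via rank(M_{q-1}∘⋯∘M_p): M ≅ I[1,1]^2, I[1,2], I[1,3], I[3,3]^3.
μ_θ-semistable layers: μ^(1)=23; μ^(2)=11/2; μ^(3)=-2; μ^(4)=-17

((2, 0, 0); (1, 1, 0); (1, 1, 1); (0, 0, 3))


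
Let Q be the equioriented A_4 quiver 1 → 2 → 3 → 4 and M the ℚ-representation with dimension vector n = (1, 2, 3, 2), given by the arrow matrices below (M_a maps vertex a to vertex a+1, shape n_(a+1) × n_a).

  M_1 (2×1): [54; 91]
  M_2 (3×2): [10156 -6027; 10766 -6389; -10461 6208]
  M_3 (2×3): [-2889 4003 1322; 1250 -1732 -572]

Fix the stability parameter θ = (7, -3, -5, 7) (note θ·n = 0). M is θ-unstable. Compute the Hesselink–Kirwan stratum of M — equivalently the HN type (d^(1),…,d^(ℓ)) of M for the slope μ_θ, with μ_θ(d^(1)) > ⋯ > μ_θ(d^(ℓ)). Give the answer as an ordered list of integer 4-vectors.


Via rank(M_{q-1}∘⋯∘M_p): M ≅ I[1,4], I[2,4], I[3,3].
μ_θ-semistable layers: μ^(1)=7; μ^(2)=-1/3; μ^(3)=-4; μ^(4)=-5

((0, 0, 0, 2); (1, 1, 1, 0); (0, 1, 1, 0); (0, 0, 1, 0))


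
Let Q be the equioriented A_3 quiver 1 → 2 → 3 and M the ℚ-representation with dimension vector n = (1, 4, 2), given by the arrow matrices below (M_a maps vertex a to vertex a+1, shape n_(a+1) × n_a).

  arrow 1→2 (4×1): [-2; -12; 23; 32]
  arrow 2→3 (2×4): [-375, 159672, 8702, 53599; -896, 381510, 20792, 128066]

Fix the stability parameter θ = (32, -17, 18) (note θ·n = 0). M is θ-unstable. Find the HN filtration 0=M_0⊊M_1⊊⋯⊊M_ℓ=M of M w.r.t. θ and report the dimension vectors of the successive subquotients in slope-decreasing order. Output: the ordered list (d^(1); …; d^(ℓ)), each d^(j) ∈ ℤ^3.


Barcode: M ≅ I[1,2], I[2,2], I[2,3]^2. HN layers by μ_θ (3 steps, strictly decreasing):
  μ^(1)=18; μ^(2)=15/2; μ^(3)=-17

((0, 0, 2); (1, 1, 0); (0, 3, 0))


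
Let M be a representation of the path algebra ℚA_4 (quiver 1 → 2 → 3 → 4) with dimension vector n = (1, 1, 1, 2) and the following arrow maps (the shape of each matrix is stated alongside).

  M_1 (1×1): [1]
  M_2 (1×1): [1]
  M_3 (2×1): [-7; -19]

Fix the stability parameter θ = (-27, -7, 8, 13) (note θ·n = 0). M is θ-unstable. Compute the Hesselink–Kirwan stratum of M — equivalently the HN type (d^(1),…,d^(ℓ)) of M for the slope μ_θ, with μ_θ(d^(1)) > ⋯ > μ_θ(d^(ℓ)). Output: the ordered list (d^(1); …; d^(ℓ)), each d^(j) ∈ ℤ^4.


Interval decomposition of M: I[1,4], I[4,4].
HN type (ℓ=4): μ^(1)=13; μ^(2)=8; μ^(3)=-7; μ^(4)=-27

((0, 0, 0, 2); (0, 0, 1, 0); (0, 1, 0, 0); (1, 0, 0, 0))


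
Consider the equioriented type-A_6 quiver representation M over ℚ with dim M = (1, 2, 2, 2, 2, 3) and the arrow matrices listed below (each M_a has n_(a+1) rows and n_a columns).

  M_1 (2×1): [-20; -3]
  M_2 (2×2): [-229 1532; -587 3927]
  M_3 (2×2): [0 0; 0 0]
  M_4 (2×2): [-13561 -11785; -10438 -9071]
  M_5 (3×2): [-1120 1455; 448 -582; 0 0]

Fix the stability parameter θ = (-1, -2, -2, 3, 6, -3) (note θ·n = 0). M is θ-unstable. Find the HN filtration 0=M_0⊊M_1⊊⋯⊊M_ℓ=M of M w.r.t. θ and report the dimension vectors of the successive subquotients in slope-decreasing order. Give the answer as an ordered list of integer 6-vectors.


Via rank(M_{q-1}∘⋯∘M_p): M ≅ I[1,3], I[2,3], I[4,5], I[4,6], I[6,6]^2.
μ_θ-semistable layers: μ^(1)=6; μ^(2)=3; μ^(3)=2; μ^(4)=-5/3; μ^(5)=-2; μ^(6)=-3

((0, 0, 0, 0, 1, 0); (0, 0, 0, 1, 0, 0); (0, 0, 0, 1, 1, 1); (1, 1, 1, 0, 0, 0); (0, 1, 1, 0, 0, 0); (0, 0, 0, 0, 0, 2))


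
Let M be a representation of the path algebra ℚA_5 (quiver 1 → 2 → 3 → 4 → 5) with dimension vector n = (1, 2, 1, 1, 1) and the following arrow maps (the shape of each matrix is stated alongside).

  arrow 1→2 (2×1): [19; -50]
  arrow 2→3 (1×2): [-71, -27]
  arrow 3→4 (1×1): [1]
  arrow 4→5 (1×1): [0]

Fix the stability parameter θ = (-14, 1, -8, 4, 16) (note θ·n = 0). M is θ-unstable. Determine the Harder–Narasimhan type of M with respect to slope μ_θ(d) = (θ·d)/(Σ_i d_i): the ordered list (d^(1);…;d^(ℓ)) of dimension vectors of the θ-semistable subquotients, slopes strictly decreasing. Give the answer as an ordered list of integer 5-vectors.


Via rank(M_{q-1}∘⋯∘M_p): M ≅ I[1,4], I[2,2], I[5,5].
μ_θ-semistable layers: μ^(1)=16; μ^(2)=4; μ^(3)=1; μ^(4)=-7/2; μ^(5)=-14

((0, 0, 0, 0, 1); (0, 0, 0, 1, 0); (0, 1, 0, 0, 0); (0, 1, 1, 0, 0); (1, 0, 0, 0, 0))


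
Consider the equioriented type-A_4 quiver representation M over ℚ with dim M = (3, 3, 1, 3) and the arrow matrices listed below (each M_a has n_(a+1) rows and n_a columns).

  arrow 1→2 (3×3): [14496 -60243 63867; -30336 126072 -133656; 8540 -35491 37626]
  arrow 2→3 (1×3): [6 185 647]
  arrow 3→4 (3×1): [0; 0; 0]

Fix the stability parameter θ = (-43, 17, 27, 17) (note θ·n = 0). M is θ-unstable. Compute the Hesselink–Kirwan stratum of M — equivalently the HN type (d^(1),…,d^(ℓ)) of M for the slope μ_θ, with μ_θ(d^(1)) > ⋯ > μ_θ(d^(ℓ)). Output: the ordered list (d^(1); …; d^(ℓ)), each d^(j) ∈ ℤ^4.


Barcode: M ≅ I[1,1], I[1,2], I[1,3], I[2,2], I[4,4]^3. HN layers by μ_θ (3 steps, strictly decreasing):
  μ^(1)=27; μ^(2)=17; μ^(3)=-43

((0, 0, 1, 0); (0, 3, 0, 3); (3, 0, 0, 0))


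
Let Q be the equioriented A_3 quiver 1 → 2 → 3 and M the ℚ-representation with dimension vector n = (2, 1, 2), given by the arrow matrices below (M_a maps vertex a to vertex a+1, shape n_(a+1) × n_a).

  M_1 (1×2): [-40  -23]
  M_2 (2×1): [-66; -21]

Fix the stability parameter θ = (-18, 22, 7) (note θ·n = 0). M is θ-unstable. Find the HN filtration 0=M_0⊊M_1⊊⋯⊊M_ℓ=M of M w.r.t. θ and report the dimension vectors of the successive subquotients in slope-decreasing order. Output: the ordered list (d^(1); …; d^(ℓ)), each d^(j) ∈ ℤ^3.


Via rank(M_{q-1}∘⋯∘M_p): M ≅ I[1,1], I[1,3], I[3,3].
μ_θ-semistable layers: μ^(1)=29/2; μ^(2)=7; μ^(3)=-18

((0, 1, 1); (0, 0, 1); (2, 0, 0))


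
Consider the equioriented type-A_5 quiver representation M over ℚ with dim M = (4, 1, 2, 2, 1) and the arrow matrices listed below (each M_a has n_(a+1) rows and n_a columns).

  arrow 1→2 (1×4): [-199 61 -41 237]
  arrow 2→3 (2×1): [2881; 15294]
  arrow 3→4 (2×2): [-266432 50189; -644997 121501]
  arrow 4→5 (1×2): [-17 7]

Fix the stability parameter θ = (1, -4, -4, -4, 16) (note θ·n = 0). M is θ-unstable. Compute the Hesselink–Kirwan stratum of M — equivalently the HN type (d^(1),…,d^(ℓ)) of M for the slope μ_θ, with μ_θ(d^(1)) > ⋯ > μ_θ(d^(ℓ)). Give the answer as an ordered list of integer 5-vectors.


Barcode: M ≅ I[1,1]^3, I[1,5], I[3,4]. HN layers by μ_θ (4 steps, strictly decreasing):
  μ^(1)=16; μ^(2)=1; μ^(3)=-11/4; μ^(4)=-4

((0, 0, 0, 0, 1); (3, 0, 0, 0, 0); (1, 1, 1, 1, 0); (0, 0, 1, 1, 0))


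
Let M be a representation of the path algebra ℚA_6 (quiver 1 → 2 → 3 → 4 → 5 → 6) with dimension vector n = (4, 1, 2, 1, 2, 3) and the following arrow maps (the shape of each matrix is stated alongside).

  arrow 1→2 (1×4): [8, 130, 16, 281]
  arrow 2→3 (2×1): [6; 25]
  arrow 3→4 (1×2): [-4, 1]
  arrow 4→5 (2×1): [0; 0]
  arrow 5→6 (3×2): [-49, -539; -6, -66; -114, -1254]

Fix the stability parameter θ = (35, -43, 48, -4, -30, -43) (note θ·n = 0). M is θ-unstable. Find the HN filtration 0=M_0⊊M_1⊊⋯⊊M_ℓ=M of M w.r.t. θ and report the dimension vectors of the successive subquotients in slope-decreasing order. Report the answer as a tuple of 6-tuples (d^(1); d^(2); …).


Interval decomposition of M: I[1,1]^3, I[1,4], I[3,3], I[5,5], I[5,6], I[6,6]^2.
HN type (ℓ=7): μ^(1)=48; μ^(2)=35; μ^(3)=22; μ^(4)=-4; μ^(5)=-30; μ^(6)=-73/2; μ^(7)=-43

((0, 0, 1, 0, 0, 0); (3, 0, 0, 0, 0, 0); (0, 0, 1, 1, 0, 0); (1, 1, 0, 0, 0, 0); (0, 0, 0, 0, 1, 0); (0, 0, 0, 0, 1, 1); (0, 0, 0, 0, 0, 2))


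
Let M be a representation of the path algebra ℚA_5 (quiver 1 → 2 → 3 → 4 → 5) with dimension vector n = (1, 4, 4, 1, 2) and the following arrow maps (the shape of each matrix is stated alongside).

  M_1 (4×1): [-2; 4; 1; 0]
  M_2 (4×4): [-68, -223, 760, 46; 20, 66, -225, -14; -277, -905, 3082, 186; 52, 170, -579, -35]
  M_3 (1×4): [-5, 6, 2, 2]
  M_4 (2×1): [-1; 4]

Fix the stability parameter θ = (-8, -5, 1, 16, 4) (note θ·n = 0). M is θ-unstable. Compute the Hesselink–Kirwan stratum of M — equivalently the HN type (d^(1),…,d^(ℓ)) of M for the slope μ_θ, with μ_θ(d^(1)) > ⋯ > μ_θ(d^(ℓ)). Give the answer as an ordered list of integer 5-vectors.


Barcode: M ≅ I[1,3], I[2,3]^2, I[2,5], I[5,5]. HN layers by μ_θ (5 steps, strictly decreasing):
  μ^(1)=10; μ^(2)=4; μ^(3)=1; μ^(4)=-5; μ^(5)=-8

((0, 0, 0, 1, 1); (0, 0, 0, 0, 1); (0, 0, 4, 0, 0); (0, 4, 0, 0, 0); (1, 0, 0, 0, 0))


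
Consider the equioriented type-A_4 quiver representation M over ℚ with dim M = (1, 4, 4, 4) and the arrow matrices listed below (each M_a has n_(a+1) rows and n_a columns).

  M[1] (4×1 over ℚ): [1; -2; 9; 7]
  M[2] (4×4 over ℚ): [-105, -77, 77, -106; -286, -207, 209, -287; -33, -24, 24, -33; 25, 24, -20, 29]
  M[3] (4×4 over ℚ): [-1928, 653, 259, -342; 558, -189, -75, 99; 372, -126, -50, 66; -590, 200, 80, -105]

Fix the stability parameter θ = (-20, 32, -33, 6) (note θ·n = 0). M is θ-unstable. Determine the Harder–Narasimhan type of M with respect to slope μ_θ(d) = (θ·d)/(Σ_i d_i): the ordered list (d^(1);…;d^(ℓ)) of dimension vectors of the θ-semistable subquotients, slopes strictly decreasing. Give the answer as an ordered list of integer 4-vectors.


Barcode: M ≅ I[1,2], I[2,3], I[2,4]^2, I[3,3], I[4,4]^2. HN layers by μ_θ (5 steps, strictly decreasing):
  μ^(1)=32; μ^(2)=6; μ^(3)=-1/2; μ^(4)=-20; μ^(5)=-33

((0, 1, 0, 0); (0, 0, 0, 4); (0, 3, 3, 0); (1, 0, 0, 0); (0, 0, 1, 0))


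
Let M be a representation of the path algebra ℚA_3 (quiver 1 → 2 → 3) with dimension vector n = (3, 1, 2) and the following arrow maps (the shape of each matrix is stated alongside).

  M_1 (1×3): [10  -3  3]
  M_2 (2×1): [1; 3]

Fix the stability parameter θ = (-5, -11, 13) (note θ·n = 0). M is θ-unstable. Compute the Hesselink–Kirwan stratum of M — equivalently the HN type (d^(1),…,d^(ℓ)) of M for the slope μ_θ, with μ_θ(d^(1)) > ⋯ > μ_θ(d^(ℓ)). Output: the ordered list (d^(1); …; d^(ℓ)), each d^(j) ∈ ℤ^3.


Barcode: M ≅ I[1,1]^2, I[1,3], I[3,3]. HN layers by μ_θ (3 steps, strictly decreasing):
  μ^(1)=13; μ^(2)=-5; μ^(3)=-8

((0, 0, 2); (2, 0, 0); (1, 1, 0))


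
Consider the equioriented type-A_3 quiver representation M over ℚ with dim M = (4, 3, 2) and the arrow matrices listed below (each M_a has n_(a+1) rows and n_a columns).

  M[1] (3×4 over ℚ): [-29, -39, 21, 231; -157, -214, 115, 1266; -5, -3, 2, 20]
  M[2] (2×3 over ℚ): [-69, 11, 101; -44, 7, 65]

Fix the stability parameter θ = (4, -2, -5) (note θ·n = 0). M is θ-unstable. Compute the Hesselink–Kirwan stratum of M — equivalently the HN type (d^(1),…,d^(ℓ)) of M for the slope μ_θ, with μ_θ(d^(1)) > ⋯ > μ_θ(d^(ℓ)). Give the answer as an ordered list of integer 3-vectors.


Barcode: M ≅ I[1,1], I[1,2], I[1,3]^2. HN layers by μ_θ (3 steps, strictly decreasing):
  μ^(1)=4; μ^(2)=1; μ^(3)=-1

((1, 0, 0); (1, 1, 0); (2, 2, 2))


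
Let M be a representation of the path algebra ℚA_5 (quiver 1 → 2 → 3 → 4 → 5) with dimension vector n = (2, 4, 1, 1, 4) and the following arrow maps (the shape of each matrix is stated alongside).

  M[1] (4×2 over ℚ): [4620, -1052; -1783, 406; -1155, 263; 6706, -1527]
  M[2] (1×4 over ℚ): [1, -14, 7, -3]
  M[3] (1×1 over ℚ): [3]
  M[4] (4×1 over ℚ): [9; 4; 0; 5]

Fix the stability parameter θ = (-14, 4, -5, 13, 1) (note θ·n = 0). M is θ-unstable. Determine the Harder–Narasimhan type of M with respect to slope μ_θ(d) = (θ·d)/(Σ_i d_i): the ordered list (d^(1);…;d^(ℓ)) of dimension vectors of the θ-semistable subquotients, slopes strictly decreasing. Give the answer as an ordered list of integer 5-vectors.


Via rank(M_{q-1}∘⋯∘M_p): M ≅ I[1,2], I[1,5], I[2,2]^2, I[5,5]^3.
μ_θ-semistable layers: μ^(1)=7; μ^(2)=4; μ^(3)=1; μ^(4)=-1/2; μ^(5)=-14

((0, 0, 0, 1, 1); (0, 3, 0, 0, 0); (0, 0, 0, 0, 3); (0, 1, 1, 0, 0); (2, 0, 0, 0, 0))


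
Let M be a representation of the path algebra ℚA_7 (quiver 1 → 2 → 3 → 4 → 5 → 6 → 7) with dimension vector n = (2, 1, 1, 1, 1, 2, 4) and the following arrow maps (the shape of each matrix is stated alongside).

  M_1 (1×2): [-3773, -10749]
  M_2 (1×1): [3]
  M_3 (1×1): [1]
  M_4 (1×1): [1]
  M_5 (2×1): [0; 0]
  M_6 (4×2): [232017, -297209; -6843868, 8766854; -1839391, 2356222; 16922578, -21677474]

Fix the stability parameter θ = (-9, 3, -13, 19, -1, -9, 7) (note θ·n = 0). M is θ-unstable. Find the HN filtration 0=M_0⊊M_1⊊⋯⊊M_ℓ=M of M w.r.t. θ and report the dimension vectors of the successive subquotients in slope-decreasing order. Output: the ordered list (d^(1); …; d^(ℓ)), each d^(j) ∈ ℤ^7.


Barcode: M ≅ I[1,1], I[1,5], I[6,7]^2, I[7,7]^2. HN layers by μ_θ (4 steps, strictly decreasing):
  μ^(1)=9; μ^(2)=7; μ^(3)=-5; μ^(4)=-9

((0, 0, 0, 1, 1, 0, 0); (0, 0, 0, 0, 0, 0, 4); (0, 1, 1, 0, 0, 0, 0); (2, 0, 0, 0, 0, 2, 0))


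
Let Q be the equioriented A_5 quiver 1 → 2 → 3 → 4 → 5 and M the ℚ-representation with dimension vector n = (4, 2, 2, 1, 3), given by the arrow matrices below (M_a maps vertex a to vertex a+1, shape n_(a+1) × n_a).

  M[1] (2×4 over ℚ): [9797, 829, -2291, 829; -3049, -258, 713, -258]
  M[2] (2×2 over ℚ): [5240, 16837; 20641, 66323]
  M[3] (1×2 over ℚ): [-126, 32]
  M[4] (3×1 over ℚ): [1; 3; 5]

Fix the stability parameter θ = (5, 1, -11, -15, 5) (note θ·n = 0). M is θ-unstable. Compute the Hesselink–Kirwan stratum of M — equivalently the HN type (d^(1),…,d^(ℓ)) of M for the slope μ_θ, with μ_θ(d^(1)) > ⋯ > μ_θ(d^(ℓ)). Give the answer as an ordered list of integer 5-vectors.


Interval decomposition of M: I[1,1]^2, I[1,3], I[1,5], I[5,5]^2.
HN type (ℓ=3): μ^(1)=5; μ^(2)=-5/3; μ^(3)=-5

((2, 0, 0, 0, 3); (1, 1, 1, 0, 0); (1, 1, 1, 1, 0))


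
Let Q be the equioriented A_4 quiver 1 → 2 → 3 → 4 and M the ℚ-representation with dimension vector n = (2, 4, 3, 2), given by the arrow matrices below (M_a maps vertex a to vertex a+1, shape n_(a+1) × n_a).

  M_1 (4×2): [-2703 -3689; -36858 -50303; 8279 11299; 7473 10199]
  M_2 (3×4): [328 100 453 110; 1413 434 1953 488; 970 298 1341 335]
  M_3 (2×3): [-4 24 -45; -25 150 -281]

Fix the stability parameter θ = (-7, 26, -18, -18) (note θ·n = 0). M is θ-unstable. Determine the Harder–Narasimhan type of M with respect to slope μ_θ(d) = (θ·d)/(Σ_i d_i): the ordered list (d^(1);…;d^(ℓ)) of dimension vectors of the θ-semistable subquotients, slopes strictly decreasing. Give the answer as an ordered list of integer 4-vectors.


Via rank(M_{q-1}∘⋯∘M_p): M ≅ I[1,2], I[1,4], I[2,3], I[2,4].
μ_θ-semistable layers: μ^(1)=26; μ^(2)=4; μ^(3)=-10/3; μ^(4)=-7

((0, 1, 0, 0); (0, 1, 1, 0); (0, 2, 2, 2); (2, 0, 0, 0))


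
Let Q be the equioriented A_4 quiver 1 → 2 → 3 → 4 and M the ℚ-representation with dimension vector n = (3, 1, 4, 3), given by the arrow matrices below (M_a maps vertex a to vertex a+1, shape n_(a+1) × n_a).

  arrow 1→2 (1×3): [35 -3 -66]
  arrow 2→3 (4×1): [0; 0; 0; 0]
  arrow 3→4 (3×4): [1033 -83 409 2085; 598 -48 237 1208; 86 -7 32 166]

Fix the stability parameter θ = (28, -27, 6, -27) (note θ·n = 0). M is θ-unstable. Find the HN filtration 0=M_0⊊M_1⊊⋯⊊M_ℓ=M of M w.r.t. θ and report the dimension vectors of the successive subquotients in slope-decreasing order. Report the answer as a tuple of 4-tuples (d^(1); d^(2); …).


Interval decomposition of M: I[1,1]^2, I[1,2], I[3,3], I[3,4]^3.
HN type (ℓ=4): μ^(1)=28; μ^(2)=6; μ^(3)=1/2; μ^(4)=-21/2

((2, 0, 0, 0); (0, 0, 1, 0); (1, 1, 0, 0); (0, 0, 3, 3))


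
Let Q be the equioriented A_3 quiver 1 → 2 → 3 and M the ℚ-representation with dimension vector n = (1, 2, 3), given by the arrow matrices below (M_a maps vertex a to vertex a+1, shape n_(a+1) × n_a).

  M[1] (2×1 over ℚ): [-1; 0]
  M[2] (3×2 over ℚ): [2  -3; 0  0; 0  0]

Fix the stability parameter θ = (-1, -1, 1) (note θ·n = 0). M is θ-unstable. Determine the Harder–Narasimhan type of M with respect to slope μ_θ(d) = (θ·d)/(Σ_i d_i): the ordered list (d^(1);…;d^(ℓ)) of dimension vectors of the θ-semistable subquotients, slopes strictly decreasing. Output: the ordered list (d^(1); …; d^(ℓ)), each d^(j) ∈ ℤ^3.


Via rank(M_{q-1}∘⋯∘M_p): M ≅ I[1,3], I[2,2], I[3,3]^2.
μ_θ-semistable layers: μ^(1)=1; μ^(2)=-1

((0, 0, 3); (1, 2, 0))


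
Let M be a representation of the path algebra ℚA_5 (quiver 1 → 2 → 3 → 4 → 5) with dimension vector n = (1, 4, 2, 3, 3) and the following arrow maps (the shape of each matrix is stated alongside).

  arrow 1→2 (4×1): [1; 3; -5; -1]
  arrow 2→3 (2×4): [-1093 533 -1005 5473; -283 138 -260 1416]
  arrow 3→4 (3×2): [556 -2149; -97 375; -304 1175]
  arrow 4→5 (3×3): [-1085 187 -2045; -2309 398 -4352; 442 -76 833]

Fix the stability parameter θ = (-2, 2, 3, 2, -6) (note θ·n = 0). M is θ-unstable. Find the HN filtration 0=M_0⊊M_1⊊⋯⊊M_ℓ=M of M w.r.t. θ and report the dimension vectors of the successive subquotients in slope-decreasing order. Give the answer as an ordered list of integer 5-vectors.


Interval decomposition of M: I[1,5], I[2,2]^2, I[2,5], I[4,5].
HN type (ℓ=3): μ^(1)=2; μ^(2)=1/4; μ^(3)=-2

((0, 2, 0, 0, 0); (0, 2, 2, 2, 2); (1, 0, 0, 1, 1))


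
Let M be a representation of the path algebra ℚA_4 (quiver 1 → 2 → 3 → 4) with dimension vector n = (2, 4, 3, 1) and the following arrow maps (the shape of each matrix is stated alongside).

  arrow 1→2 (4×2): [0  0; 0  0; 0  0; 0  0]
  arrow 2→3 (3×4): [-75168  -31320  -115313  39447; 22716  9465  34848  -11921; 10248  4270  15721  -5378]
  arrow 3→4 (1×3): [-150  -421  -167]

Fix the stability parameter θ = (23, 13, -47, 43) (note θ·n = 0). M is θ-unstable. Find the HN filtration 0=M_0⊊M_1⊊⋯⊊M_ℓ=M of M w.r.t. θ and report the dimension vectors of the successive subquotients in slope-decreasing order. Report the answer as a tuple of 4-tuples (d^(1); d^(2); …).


Via rank(M_{q-1}∘⋯∘M_p): M ≅ I[1,1]^2, I[2,2], I[2,3]^2, I[2,4].
μ_θ-semistable layers: μ^(1)=43; μ^(2)=23; μ^(3)=13; μ^(4)=-17

((0, 0, 0, 1); (2, 0, 0, 0); (0, 1, 0, 0); (0, 3, 3, 0))


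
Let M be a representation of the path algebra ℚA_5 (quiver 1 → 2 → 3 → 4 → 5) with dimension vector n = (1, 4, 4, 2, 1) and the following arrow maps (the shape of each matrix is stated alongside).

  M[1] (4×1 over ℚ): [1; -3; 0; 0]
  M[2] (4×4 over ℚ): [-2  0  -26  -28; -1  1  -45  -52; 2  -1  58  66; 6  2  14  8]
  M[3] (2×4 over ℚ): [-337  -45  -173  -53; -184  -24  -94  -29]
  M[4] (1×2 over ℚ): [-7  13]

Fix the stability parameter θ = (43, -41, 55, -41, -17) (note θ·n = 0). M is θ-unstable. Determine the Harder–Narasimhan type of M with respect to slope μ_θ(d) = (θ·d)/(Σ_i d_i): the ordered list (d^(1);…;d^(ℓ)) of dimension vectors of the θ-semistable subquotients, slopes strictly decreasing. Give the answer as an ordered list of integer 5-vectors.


Barcode: M ≅ I[1,5], I[2,2]^2, I[2,3], I[3,3], I[3,4]. HN layers by μ_θ (4 steps, strictly decreasing):
  μ^(1)=55; μ^(2)=7; μ^(3)=-1/5; μ^(4)=-41

((0, 0, 2, 0, 0); (0, 0, 1, 1, 0); (1, 1, 1, 1, 1); (0, 3, 0, 0, 0))


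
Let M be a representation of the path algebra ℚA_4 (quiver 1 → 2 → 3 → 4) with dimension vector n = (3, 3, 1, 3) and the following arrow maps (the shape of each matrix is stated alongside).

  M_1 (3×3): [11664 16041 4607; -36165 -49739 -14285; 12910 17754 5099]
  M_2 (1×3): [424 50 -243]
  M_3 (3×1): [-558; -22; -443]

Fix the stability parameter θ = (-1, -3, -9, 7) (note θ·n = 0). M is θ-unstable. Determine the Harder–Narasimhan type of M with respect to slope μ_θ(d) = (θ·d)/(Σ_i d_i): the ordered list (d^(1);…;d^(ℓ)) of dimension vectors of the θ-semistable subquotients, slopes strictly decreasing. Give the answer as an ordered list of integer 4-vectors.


Via rank(M_{q-1}∘⋯∘M_p): M ≅ I[1,2]^2, I[1,4], I[4,4]^2.
μ_θ-semistable layers: μ^(1)=7; μ^(2)=-2; μ^(3)=-13/3

((0, 0, 0, 3); (2, 2, 0, 0); (1, 1, 1, 0))


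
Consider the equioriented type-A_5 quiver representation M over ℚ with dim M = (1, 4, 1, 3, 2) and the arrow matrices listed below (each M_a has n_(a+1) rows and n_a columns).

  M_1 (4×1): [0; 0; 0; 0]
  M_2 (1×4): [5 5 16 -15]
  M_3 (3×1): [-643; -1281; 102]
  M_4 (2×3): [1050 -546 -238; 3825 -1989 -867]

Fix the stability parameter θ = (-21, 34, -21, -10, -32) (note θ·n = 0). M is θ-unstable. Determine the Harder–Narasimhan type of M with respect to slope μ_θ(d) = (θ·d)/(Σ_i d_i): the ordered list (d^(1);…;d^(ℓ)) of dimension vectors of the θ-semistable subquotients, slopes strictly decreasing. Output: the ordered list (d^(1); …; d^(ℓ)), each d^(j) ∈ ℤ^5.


Barcode: M ≅ I[1,1], I[2,2]^3, I[2,4], I[4,4], I[4,5], I[5,5]. HN layers by μ_θ (5 steps, strictly decreasing):
  μ^(1)=34; μ^(2)=1; μ^(3)=-10; μ^(4)=-21; μ^(5)=-32

((0, 3, 0, 0, 0); (0, 1, 1, 1, 0); (0, 0, 0, 1, 0); (1, 0, 0, 1, 1); (0, 0, 0, 0, 1))


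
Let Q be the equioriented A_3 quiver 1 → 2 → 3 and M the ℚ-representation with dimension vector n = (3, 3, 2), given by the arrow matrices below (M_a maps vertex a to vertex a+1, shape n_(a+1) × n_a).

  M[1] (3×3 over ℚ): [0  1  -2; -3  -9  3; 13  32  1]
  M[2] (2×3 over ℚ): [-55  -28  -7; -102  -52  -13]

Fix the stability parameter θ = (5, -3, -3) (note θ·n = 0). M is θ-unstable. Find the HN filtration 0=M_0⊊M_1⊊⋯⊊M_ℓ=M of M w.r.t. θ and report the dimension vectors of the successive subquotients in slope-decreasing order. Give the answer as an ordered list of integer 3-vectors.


Via rank(M_{q-1}∘⋯∘M_p): M ≅ I[1,1], I[1,3]^2, I[2,2].
μ_θ-semistable layers: μ^(1)=5; μ^(2)=-1/3; μ^(3)=-3

((1, 0, 0); (2, 2, 2); (0, 1, 0))


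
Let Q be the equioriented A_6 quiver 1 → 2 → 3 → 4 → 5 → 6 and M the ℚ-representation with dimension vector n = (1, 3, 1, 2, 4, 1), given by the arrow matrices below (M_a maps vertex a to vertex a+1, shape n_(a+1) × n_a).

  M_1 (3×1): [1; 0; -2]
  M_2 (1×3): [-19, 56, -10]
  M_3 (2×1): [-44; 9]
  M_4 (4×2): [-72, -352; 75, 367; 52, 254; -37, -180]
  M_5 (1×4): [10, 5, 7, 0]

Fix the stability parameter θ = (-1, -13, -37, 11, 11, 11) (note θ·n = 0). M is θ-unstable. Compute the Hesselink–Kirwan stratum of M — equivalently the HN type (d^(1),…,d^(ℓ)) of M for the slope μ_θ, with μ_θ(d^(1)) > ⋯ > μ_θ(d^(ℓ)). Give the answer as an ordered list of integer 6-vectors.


Barcode: M ≅ I[1,6], I[2,2]^2, I[4,5], I[5,5]^2. HN layers by μ_θ (3 steps, strictly decreasing):
  μ^(1)=11; μ^(2)=-13; μ^(3)=-17

((0, 0, 0, 2, 4, 1); (0, 2, 0, 0, 0, 0); (1, 1, 1, 0, 0, 0))


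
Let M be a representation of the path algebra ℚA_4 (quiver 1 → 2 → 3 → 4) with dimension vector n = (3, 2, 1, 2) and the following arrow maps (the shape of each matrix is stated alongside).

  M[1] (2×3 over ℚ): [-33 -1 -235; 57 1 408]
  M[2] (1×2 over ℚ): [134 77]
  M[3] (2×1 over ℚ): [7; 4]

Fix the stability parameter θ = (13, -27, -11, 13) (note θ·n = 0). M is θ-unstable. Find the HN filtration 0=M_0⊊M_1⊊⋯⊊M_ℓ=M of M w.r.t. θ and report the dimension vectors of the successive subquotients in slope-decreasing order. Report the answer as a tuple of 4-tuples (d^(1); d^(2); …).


Barcode: M ≅ I[1,1], I[1,2], I[1,4], I[4,4]. HN layers by μ_θ (3 steps, strictly decreasing):
  μ^(1)=13; μ^(2)=-7; μ^(3)=-25/3

((1, 0, 0, 2); (1, 1, 0, 0); (1, 1, 1, 0))


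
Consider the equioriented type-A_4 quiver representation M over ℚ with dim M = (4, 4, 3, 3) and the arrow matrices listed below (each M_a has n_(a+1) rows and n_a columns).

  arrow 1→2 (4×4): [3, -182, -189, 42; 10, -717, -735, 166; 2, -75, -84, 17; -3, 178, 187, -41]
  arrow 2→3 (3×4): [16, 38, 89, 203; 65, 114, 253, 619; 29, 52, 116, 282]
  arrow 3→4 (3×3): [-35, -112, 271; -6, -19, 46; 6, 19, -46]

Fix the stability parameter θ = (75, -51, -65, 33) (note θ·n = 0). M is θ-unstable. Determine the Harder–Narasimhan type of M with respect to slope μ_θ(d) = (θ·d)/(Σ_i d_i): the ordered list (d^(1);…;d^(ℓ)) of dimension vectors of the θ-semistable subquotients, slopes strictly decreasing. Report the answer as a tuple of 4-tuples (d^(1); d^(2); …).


Via rank(M_{q-1}∘⋯∘M_p): M ≅ I[1,2], I[1,3], I[1,4]^2, I[4,4].
μ_θ-semistable layers: μ^(1)=33; μ^(2)=12; μ^(3)=-41/3

((0, 0, 0, 3); (1, 1, 0, 0); (3, 3, 3, 0))


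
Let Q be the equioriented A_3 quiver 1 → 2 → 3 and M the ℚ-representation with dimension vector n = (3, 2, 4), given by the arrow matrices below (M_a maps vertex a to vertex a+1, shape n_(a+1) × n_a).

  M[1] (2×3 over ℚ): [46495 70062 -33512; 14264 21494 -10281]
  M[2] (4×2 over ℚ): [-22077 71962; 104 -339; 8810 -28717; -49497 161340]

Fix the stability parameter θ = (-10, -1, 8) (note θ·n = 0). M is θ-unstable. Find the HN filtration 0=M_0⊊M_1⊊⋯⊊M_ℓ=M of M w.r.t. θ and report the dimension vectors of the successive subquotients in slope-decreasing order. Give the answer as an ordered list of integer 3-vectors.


Interval decomposition of M: I[1,1], I[1,3]^2, I[3,3]^2.
HN type (ℓ=3): μ^(1)=8; μ^(2)=-1; μ^(3)=-10

((0, 0, 4); (0, 2, 0); (3, 0, 0))


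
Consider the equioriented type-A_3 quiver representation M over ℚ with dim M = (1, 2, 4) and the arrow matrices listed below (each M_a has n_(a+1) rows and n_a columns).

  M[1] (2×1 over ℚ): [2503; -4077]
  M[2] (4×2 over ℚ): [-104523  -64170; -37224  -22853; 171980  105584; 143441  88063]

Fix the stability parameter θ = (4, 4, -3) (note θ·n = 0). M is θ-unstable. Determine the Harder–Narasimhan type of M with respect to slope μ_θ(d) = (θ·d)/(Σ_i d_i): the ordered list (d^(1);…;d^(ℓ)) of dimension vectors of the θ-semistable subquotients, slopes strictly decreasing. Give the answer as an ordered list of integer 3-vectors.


Interval decomposition of M: I[1,3], I[2,3], I[3,3]^2.
HN type (ℓ=3): μ^(1)=5/3; μ^(2)=1/2; μ^(3)=-3

((1, 1, 1); (0, 1, 1); (0, 0, 2))


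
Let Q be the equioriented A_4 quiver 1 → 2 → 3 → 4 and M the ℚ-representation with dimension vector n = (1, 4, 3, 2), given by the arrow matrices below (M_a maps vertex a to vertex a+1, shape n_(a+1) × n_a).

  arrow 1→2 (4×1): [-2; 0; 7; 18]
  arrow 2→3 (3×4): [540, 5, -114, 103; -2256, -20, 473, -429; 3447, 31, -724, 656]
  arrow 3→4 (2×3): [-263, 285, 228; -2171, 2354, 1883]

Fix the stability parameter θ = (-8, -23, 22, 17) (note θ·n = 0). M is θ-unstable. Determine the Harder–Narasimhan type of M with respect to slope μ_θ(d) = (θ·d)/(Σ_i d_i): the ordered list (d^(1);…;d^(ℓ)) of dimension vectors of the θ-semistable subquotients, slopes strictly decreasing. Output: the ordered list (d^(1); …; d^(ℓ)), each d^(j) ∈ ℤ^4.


Barcode: M ≅ I[1,4], I[2,2], I[2,3], I[2,4]. HN layers by μ_θ (4 steps, strictly decreasing):
  μ^(1)=22; μ^(2)=39/2; μ^(3)=-31/2; μ^(4)=-23

((0, 0, 1, 0); (0, 0, 2, 2); (1, 1, 0, 0); (0, 3, 0, 0))


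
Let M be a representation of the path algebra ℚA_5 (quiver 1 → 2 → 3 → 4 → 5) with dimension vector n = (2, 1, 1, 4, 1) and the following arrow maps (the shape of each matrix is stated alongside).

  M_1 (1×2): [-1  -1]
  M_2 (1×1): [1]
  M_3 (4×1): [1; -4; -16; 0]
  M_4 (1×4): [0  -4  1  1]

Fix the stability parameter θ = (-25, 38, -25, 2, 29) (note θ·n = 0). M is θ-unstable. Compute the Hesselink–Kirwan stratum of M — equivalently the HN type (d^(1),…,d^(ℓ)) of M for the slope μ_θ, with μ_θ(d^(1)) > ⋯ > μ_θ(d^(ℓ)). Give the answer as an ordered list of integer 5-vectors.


Interval decomposition of M: I[1,1], I[1,4], I[4,4]^2, I[4,5].
HN type (ℓ=4): μ^(1)=29; μ^(2)=5; μ^(3)=2; μ^(4)=-25

((0, 0, 0, 0, 1); (0, 1, 1, 1, 0); (0, 0, 0, 3, 0); (2, 0, 0, 0, 0))


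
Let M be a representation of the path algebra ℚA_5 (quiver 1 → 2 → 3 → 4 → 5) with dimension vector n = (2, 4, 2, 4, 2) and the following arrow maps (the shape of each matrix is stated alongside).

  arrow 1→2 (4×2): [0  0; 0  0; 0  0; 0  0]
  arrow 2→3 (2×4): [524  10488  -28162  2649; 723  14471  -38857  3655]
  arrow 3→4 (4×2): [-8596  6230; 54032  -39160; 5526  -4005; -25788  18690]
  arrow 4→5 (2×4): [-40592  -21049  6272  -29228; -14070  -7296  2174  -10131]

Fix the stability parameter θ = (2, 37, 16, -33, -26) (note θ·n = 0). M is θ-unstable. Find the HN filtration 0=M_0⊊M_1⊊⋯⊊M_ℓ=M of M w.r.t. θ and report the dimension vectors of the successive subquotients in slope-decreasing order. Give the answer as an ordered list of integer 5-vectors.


Barcode: M ≅ I[1,1]^2, I[2,2]^2, I[2,3], I[2,4], I[4,4], I[4,5]^2. HN layers by μ_θ (6 steps, strictly decreasing):
  μ^(1)=37; μ^(2)=53/2; μ^(3)=20/3; μ^(4)=2; μ^(5)=-26; μ^(6)=-33

((0, 2, 0, 0, 0); (0, 1, 1, 0, 0); (0, 1, 1, 1, 0); (2, 0, 0, 0, 0); (0, 0, 0, 0, 2); (0, 0, 0, 3, 0))


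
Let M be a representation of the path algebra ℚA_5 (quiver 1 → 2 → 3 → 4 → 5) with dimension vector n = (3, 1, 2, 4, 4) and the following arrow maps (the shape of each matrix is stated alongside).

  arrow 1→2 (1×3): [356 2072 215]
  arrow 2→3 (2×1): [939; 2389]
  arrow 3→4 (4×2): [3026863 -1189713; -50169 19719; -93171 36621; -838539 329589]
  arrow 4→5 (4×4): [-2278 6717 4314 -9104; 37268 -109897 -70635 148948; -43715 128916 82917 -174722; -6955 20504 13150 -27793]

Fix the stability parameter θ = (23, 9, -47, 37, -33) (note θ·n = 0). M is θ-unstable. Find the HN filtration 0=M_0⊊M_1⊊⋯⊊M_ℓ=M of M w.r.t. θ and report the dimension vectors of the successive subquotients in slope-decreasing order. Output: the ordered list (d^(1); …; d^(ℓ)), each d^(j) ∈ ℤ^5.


Interval decomposition of M: I[1,1]^2, I[1,3], I[3,5], I[4,5]^3.
HN type (ℓ=4): μ^(1)=23; μ^(2)=2; μ^(3)=-5; μ^(4)=-47

((2, 0, 0, 0, 0); (0, 0, 0, 4, 4); (1, 1, 1, 0, 0); (0, 0, 1, 0, 0))


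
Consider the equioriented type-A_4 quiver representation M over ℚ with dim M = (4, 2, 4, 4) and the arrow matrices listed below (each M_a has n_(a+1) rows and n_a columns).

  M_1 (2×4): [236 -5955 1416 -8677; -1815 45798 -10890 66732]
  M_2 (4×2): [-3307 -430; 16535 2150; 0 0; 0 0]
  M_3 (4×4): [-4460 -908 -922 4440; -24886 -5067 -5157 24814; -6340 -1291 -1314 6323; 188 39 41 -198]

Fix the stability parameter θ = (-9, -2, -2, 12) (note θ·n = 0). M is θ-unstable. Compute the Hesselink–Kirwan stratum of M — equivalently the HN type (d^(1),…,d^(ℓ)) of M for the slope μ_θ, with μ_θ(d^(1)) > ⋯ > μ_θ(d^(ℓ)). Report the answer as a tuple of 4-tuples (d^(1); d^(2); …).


Interval decomposition of M: I[1,1]^2, I[1,2], I[1,4], I[3,4]^3.
HN type (ℓ=3): μ^(1)=12; μ^(2)=-2; μ^(3)=-9

((0, 0, 0, 4); (0, 2, 4, 0); (4, 0, 0, 0))


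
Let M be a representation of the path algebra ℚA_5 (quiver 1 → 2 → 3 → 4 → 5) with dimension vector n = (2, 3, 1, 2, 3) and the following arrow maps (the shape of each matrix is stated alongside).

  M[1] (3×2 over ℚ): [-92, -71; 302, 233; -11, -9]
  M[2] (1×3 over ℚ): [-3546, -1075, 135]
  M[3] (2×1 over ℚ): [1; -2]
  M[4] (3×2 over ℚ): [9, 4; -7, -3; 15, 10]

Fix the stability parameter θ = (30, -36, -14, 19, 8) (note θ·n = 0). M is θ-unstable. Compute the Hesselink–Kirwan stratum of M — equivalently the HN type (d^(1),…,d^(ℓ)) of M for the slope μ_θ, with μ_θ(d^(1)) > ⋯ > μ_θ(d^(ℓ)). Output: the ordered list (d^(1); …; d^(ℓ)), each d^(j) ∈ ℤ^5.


Barcode: M ≅ I[1,2], I[1,5], I[2,2], I[4,5], I[5,5]. HN layers by μ_θ (5 steps, strictly decreasing):
  μ^(1)=27/2; μ^(2)=8; μ^(3)=-3; μ^(4)=-20/3; μ^(5)=-36

((0, 0, 0, 2, 2); (0, 0, 0, 0, 1); (1, 1, 0, 0, 0); (1, 1, 1, 0, 0); (0, 1, 0, 0, 0))


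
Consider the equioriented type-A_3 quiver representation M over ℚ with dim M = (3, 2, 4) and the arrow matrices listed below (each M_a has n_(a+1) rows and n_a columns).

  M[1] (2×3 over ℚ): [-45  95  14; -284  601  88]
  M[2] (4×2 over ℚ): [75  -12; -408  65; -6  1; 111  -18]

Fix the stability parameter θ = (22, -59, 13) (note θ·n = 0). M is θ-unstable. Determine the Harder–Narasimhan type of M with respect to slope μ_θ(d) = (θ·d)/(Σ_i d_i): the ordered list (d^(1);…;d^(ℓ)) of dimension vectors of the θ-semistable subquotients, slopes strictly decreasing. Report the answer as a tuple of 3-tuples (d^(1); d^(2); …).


Interval decomposition of M: I[1,1], I[1,3]^2, I[3,3]^2.
HN type (ℓ=3): μ^(1)=22; μ^(2)=13; μ^(3)=-37/2

((1, 0, 0); (0, 0, 4); (2, 2, 0))
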